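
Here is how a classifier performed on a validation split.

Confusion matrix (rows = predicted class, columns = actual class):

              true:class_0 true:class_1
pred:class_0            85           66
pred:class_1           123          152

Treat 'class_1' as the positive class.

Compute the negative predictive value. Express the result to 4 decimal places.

0.5629

NPV = TN/(TN+FN) = 85/(85+66) = 0.5629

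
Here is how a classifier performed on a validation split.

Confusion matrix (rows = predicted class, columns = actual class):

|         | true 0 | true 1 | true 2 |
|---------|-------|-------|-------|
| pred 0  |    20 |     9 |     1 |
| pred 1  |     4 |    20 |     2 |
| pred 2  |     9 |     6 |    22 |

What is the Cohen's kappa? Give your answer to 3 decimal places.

Observed agreement pₒ = trace/N = 62/93 = 0.6667
Expected agreement pₑ = Σ (rowᵢ·colᵢ)/N² = (33·30 + 35·26 + 25·37)/93² = 0.3266
κ = (pₒ − pₑ)/(1 − pₑ) = (0.6667 − 0.3266)/(1 − 0.3266) = 0.505

0.505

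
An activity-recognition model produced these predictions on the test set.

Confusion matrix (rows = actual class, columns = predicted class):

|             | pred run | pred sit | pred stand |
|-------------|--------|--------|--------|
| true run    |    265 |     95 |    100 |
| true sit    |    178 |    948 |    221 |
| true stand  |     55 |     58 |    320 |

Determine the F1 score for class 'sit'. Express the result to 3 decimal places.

F1 score = 2·TP/(2·TP+FP+FN).
sit: TP=948, FP=95+58=153, FN=178+221=399 → 1896/2448 = 0.7745

0.775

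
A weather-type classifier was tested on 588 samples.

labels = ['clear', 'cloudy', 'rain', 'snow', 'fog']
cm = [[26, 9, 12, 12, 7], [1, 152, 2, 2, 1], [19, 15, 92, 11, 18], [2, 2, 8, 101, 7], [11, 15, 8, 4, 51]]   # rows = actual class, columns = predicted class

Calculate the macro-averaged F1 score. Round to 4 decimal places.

Per-class F1 score (2·TP/(2·TP+FP+FN)):
  clear: TP=26, FP=1+19+2+11=33, FN=9+12+12+7=40 → 52/125 = 0.41600
  cloudy: TP=152, FP=9+15+2+15=41, FN=1+2+2+1=6 → 304/351 = 0.86610
  rain: TP=92, FP=12+2+8+8=30, FN=19+15+11+18=63 → 184/277 = 0.66426
  snow: TP=101, FP=12+2+11+4=29, FN=2+2+8+7=19 → 202/250 = 0.80800
  fog: TP=51, FP=7+1+18+7=33, FN=11+15+8+4=38 → 102/173 = 0.58960
Macro-F1 score = mean = (0.41600 + 0.86610 + 0.66426 + 0.80800 + 0.58960) / 5 = 0.6688

0.6688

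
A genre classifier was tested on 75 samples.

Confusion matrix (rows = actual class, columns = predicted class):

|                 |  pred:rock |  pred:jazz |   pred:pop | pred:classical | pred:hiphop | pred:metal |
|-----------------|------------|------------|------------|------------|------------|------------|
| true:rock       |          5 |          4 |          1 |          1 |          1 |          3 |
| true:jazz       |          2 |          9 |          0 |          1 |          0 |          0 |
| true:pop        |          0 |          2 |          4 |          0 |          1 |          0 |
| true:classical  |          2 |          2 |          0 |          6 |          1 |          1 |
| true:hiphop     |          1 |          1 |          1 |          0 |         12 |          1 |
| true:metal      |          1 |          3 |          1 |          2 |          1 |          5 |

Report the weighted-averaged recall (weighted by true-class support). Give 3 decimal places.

0.547

Per-class recall (TP/(TP+FN)):
  rock: TP=5, FN=4+1+1+1+3=10 → 5/15 = 0.3333
  jazz: TP=9, FN=2+0+1+0+0=3 → 9/12 = 0.7500
  pop: TP=4, FN=0+2+0+1+0=3 → 4/7 = 0.5714
  classical: TP=6, FN=2+2+0+1+1=6 → 6/12 = 0.5000
  hiphop: TP=12, FN=1+1+1+0+1=4 → 12/16 = 0.7500
  metal: TP=5, FN=1+3+1+2+1=8 → 5/13 = 0.3846
Weighted-recall = Σ (supportᵢ/N)·recallᵢ with N=75: (15/75)·0.3333 + (12/75)·0.7500 + (7/75)·0.5714 + (12/75)·0.5000 + (16/75)·0.7500 + (13/75)·0.3846 = 0.547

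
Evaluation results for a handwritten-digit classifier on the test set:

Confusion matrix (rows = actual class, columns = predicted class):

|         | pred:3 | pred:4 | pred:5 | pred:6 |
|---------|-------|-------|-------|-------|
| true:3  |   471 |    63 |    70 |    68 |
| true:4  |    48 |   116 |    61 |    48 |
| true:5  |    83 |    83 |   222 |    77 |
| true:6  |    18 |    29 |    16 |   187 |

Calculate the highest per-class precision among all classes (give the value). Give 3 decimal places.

Per-class precision (TP/(TP+FP)):
  3: TP=471, FP=48+83+18=149 → 471/620 = 0.7597
  4: TP=116, FP=63+83+29=175 → 116/291 = 0.3986
  5: TP=222, FP=70+61+16=147 → 222/369 = 0.6016
  6: TP=187, FP=68+48+77=193 → 187/380 = 0.4921
Highest is class '3' with precision = 0.760.

0.760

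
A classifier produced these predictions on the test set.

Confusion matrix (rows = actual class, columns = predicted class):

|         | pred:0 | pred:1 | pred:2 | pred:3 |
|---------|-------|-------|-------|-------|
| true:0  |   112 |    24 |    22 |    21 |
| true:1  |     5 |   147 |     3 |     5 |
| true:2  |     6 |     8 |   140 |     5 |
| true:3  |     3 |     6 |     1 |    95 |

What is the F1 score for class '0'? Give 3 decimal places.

Take TP from the diagonal, FP from the rest of the '0' prediction marginal, FN from the rest of the '0' actual marginal.
F1 score = 2·TP/(2·TP+FP+FN).
0: TP=112, FP=5+6+3=14, FN=24+22+21=67 → 224/305 = 0.7344

0.734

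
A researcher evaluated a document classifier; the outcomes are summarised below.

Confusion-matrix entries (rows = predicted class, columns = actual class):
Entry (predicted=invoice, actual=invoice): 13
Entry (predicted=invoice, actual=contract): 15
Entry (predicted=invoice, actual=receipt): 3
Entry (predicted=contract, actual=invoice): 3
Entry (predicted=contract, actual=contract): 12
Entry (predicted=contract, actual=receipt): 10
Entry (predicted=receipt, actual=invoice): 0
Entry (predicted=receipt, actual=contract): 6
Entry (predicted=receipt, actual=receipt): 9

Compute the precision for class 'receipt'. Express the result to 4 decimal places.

0.6000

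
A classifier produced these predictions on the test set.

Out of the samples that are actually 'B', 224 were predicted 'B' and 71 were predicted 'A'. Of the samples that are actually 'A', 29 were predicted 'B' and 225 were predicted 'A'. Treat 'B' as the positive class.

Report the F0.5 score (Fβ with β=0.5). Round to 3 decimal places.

0.857

Fβ = (1+β²)·TP / ((1+β²)·TP + β²·FN + FP), with β²=1/4
= 1.25·224 / (1.25·224 + 0.25·71 + 29) = 0.857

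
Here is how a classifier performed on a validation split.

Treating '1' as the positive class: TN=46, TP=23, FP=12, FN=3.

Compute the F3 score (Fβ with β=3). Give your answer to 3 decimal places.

0.855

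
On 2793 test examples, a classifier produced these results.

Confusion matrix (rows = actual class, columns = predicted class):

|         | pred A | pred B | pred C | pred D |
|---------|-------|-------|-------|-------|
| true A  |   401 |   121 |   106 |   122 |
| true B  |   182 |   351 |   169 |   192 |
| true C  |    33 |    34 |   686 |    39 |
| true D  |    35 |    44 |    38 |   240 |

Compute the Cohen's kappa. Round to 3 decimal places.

0.465

Observed agreement pₒ = trace/N = 1678/2793 = 0.6008
Expected agreement pₑ = Σ (rowᵢ·colᵢ)/N² = (750·651 + 894·550 + 792·999 + 357·593)/2793² = 0.2542
κ = (pₒ − pₑ)/(1 − pₑ) = (0.6008 − 0.2542)/(1 − 0.2542) = 0.465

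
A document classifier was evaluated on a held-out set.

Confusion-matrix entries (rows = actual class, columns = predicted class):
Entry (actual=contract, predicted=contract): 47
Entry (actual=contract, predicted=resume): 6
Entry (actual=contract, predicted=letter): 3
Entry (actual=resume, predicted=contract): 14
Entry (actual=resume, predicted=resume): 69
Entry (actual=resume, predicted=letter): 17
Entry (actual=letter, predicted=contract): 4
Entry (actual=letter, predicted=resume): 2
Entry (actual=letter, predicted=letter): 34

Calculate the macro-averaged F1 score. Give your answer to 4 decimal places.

0.7600

Per-class F1 score (2·TP/(2·TP+FP+FN)):
  contract: TP=47, FP=14+4=18, FN=6+3=9 → 94/121 = 0.77686
  resume: TP=69, FP=6+2=8, FN=14+17=31 → 138/177 = 0.77966
  letter: TP=34, FP=3+17=20, FN=4+2=6 → 68/94 = 0.72340
Macro-F1 score = mean = (0.77686 + 0.77966 + 0.72340) / 3 = 0.7600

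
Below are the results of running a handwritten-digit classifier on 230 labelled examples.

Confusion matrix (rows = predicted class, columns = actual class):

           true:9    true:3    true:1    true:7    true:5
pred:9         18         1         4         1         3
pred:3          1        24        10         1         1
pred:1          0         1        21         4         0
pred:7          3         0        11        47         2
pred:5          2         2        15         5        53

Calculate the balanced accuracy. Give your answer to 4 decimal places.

0.7320

Balanced accuracy = mean of per-class recall.
  9: recall = 18/24 = 0.75000
  3: recall = 24/28 = 0.85714
  1: recall = 21/61 = 0.34426
  7: recall = 47/58 = 0.81034
  5: recall = 53/59 = 0.89831
Mean = (0.75000 + 0.85714 + 0.34426 + 0.81034 + 0.89831) / 5 = 0.7320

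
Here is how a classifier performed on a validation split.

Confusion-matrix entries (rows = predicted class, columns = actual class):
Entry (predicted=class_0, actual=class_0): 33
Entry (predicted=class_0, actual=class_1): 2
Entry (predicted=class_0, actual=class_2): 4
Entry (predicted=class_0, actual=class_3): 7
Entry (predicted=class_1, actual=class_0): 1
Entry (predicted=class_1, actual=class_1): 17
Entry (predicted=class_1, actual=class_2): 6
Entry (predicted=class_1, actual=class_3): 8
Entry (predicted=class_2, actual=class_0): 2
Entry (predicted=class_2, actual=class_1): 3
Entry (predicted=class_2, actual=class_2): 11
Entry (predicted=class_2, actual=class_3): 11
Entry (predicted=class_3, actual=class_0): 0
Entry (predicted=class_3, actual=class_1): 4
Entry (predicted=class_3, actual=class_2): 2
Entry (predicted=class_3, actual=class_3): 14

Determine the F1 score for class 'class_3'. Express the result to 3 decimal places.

0.467

F1 score = 2·TP/(2·TP+FP+FN).
class_3: TP=14, FP=0+4+2=6, FN=7+8+11=26 → 28/60 = 0.4667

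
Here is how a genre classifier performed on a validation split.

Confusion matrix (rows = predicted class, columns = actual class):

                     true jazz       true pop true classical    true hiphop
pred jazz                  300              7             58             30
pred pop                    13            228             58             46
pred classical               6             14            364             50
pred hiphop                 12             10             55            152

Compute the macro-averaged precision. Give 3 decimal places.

0.731

Per-class precision (TP/(TP+FP)):
  jazz: TP=300, FP=7+58+30=95 → 300/395 = 0.7595
  pop: TP=228, FP=13+58+46=117 → 228/345 = 0.6609
  classical: TP=364, FP=6+14+50=70 → 364/434 = 0.8387
  hiphop: TP=152, FP=12+10+55=77 → 152/229 = 0.6638
Macro-precision = mean = (0.7595 + 0.6609 + 0.8387 + 0.6638) / 4 = 0.731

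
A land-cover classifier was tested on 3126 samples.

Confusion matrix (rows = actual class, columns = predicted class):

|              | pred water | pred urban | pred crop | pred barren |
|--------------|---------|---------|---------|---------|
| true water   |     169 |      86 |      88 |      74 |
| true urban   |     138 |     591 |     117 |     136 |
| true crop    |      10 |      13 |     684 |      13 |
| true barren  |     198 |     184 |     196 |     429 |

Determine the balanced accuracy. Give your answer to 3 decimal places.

Balanced accuracy = mean of per-class recall.
  water: recall = 169/417 = 0.4053
  urban: recall = 591/982 = 0.6018
  crop: recall = 684/720 = 0.9500
  barren: recall = 429/1007 = 0.4260
Mean = (0.4053 + 0.6018 + 0.9500 + 0.4260) / 4 = 0.596

0.596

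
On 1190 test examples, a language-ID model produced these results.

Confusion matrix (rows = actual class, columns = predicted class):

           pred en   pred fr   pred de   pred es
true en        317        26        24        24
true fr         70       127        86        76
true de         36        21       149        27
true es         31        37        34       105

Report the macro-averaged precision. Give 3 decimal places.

Per-class precision (TP/(TP+FP)):
  en: TP=317, FP=70+36+31=137 → 317/454 = 0.6982
  fr: TP=127, FP=26+21+37=84 → 127/211 = 0.6019
  de: TP=149, FP=24+86+34=144 → 149/293 = 0.5085
  es: TP=105, FP=24+76+27=127 → 105/232 = 0.4526
Macro-precision = mean = (0.6982 + 0.6019 + 0.5085 + 0.4526) / 4 = 0.565

0.565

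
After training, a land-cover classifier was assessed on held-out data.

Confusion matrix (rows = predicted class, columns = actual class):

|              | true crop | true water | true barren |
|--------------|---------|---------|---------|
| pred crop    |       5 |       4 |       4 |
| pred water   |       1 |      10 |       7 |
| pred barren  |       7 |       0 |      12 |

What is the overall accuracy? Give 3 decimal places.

Accuracy = trace / total = (5+10+12=27) / 50 = 27/50 = 0.540

0.540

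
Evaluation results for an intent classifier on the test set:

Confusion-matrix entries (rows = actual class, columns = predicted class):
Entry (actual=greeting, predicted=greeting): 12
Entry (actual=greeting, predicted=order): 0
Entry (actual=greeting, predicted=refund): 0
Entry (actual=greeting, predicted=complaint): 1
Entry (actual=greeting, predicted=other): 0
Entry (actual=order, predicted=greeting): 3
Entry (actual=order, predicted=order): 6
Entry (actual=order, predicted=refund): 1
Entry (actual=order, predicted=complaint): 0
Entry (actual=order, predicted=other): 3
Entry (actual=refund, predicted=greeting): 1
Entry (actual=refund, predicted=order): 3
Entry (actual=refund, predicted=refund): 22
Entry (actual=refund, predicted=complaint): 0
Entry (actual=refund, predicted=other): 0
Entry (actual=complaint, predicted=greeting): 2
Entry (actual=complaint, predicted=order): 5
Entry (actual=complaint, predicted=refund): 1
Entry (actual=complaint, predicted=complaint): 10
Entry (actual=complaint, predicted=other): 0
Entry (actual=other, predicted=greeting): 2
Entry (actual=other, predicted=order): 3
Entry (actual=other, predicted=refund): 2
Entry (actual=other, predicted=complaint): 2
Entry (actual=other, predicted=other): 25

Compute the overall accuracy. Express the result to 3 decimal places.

Accuracy = trace / total = (12+6+22+10+25=75) / 104 = 75/104 = 0.721

0.721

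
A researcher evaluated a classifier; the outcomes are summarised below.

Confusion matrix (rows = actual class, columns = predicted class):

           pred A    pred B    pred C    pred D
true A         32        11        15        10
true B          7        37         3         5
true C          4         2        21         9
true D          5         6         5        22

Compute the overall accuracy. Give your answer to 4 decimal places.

0.5773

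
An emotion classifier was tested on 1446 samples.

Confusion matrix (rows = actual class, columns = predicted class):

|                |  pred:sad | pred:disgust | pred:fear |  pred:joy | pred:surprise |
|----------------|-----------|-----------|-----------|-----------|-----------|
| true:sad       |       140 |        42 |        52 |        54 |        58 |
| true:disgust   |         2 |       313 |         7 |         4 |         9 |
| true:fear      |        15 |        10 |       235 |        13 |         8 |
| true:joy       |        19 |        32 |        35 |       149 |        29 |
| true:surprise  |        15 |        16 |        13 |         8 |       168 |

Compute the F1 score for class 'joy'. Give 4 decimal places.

Take TP from the diagonal, FP from the rest of the 'joy' prediction marginal, FN from the rest of the 'joy' actual marginal.
F1 score = 2·TP/(2·TP+FP+FN).
joy: TP=149, FP=54+4+13+8=79, FN=19+32+35+29=115 → 298/492 = 0.60569

0.6057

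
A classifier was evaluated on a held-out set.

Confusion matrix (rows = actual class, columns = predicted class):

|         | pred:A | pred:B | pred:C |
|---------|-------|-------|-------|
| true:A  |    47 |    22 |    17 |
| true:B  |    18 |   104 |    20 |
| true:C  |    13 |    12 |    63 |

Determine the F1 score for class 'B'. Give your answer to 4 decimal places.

0.7429

Treat 'B' as positive and all other classes as negative.
F1 score = 2·TP/(2·TP+FP+FN).
B: TP=104, FP=22+12=34, FN=18+20=38 → 208/280 = 0.74286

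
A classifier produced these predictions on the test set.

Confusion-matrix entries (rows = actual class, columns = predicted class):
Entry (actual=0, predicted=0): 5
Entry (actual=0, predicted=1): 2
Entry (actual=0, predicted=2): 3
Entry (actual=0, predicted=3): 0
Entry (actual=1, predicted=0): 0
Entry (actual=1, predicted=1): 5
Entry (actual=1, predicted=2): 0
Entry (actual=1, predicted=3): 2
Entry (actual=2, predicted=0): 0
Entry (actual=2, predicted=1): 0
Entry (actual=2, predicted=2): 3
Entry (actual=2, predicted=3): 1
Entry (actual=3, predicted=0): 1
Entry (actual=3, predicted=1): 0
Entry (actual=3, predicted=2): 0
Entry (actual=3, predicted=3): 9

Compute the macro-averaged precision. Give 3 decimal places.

0.699

Per-class precision (TP/(TP+FP)):
  0: TP=5, FP=0+0+1=1 → 5/6 = 0.8333
  1: TP=5, FP=2+0+0=2 → 5/7 = 0.7143
  2: TP=3, FP=3+0+0=3 → 3/6 = 0.5000
  3: TP=9, FP=0+2+1=3 → 9/12 = 0.7500
Macro-precision = mean = (0.8333 + 0.7143 + 0.5000 + 0.7500) / 4 = 0.699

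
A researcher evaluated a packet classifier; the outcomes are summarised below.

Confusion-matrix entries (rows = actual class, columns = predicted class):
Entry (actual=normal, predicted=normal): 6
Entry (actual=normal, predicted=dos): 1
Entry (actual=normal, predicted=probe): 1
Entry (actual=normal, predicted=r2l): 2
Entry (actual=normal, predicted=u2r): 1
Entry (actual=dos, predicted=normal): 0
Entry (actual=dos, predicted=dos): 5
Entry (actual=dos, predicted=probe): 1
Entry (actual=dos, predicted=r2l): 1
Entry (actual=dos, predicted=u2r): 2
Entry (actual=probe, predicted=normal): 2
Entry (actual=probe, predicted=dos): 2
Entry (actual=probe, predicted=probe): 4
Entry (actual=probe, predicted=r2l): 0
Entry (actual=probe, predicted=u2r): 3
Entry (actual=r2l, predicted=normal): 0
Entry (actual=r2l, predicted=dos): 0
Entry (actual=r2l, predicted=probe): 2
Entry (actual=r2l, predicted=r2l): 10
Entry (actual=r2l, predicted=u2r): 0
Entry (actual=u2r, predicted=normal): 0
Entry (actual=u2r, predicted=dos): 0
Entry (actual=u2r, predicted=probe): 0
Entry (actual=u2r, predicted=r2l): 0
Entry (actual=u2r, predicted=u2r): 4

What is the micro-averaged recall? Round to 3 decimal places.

Micro-averaging pools counts across classes: ΣTP=29, ΣFP=18, ΣFN=18.
Micro-recall = TP/(TP+FN) on pooled counts = 0.617 (equals overall accuracy in single-label multiclass).

0.617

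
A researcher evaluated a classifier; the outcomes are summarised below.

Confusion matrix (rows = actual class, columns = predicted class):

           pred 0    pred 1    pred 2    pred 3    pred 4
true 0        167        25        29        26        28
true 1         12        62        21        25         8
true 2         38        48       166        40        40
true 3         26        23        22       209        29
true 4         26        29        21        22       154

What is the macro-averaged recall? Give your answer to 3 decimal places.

Per-class recall (TP/(TP+FN)):
  0: TP=167, FN=25+29+26+28=108 → 167/275 = 0.6073
  1: TP=62, FN=12+21+25+8=66 → 62/128 = 0.4844
  2: TP=166, FN=38+48+40+40=166 → 166/332 = 0.5000
  3: TP=209, FN=26+23+22+29=100 → 209/309 = 0.6764
  4: TP=154, FN=26+29+21+22=98 → 154/252 = 0.6111
Macro-recall = mean = (0.6073 + 0.4844 + 0.5000 + 0.6764 + 0.6111) / 5 = 0.576

0.576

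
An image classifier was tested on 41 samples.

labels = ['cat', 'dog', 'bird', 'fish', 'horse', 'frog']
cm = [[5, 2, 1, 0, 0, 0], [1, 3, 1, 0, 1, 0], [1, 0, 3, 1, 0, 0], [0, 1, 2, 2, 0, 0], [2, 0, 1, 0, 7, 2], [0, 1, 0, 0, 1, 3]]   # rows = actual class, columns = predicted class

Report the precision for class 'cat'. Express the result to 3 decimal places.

0.556

Take TP from the diagonal, FP from the rest of the 'cat' prediction marginal, FN from the rest of the 'cat' actual marginal.
precision = TP/(TP+FP).
cat: TP=5, FP=1+1+0+2+0=4 → 5/9 = 0.5556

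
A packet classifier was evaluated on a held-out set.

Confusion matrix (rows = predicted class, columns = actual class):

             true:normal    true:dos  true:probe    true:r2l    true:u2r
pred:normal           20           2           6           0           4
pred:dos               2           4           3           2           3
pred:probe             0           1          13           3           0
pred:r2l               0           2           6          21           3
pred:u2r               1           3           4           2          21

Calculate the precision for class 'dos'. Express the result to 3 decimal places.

0.286

precision = TP/(TP+FP).
dos: TP=4, FP=2+3+2+3=10 → 4/14 = 0.2857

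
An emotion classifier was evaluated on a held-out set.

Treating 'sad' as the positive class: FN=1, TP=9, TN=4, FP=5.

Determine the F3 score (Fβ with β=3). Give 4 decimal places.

0.8654

Fβ = (1+β²)·TP / ((1+β²)·TP + β²·FN + FP), with β²=9
= 10·9 / (10·9 + 9·1 + 5) = 0.8654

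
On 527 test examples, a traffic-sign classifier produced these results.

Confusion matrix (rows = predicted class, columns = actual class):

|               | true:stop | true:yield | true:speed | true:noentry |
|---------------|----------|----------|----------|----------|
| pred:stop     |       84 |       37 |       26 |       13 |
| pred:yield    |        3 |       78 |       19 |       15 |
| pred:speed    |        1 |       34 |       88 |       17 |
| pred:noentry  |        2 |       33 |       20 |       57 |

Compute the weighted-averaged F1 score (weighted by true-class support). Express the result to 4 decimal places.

0.5737

Per-class F1 score (2·TP/(2·TP+FP+FN)):
  stop: TP=84, FP=37+26+13=76, FN=3+1+2=6 → 168/250 = 0.67200
  yield: TP=78, FP=3+19+15=37, FN=37+34+33=104 → 156/297 = 0.52525
  speed: TP=88, FP=1+34+17=52, FN=26+19+20=65 → 176/293 = 0.60068
  noentry: TP=57, FP=2+33+20=55, FN=13+15+17=45 → 114/214 = 0.53271
Weighted-F1 score = Σ (supportᵢ/N)·F1 scoreᵢ with N=527: (90/527)·0.67200 + (182/527)·0.52525 + (153/527)·0.60068 + (102/527)·0.53271 = 0.5737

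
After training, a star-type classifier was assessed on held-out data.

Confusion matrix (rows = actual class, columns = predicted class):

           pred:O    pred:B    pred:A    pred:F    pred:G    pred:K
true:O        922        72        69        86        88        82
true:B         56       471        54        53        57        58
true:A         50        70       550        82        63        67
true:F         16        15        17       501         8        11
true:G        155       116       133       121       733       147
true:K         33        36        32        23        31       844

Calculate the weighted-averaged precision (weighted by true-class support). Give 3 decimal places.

0.690

Per-class precision (TP/(TP+FP)):
  O: TP=922, FP=56+50+16+155+33=310 → 922/1232 = 0.7484
  B: TP=471, FP=72+70+15+116+36=309 → 471/780 = 0.6038
  A: TP=550, FP=69+54+17+133+32=305 → 550/855 = 0.6433
  F: TP=501, FP=86+53+82+121+23=365 → 501/866 = 0.5785
  G: TP=733, FP=88+57+63+8+31=247 → 733/980 = 0.7480
  K: TP=844, FP=82+58+67+11+147=365 → 844/1209 = 0.6981
Weighted-precision = Σ (supportᵢ/N)·precisionᵢ with N=5922: (1319/5922)·0.7484 + (749/5922)·0.6038 + (882/5922)·0.6433 + (568/5922)·0.5785 + (1405/5922)·0.7480 + (999/5922)·0.6981 = 0.690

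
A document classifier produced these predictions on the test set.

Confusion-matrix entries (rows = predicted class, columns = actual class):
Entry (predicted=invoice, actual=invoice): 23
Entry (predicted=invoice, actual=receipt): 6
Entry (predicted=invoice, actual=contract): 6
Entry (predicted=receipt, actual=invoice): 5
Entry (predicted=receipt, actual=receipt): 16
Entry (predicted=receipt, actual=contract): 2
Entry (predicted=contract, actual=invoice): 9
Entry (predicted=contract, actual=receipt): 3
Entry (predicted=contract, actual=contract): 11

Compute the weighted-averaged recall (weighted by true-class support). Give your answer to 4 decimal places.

Per-class recall (TP/(TP+FN)):
  invoice: TP=23, FN=5+9=14 → 23/37 = 0.62162
  receipt: TP=16, FN=6+3=9 → 16/25 = 0.64000
  contract: TP=11, FN=6+2=8 → 11/19 = 0.57895
Weighted-recall = Σ (supportᵢ/N)·recallᵢ with N=81: (37/81)·0.62162 + (25/81)·0.64000 + (19/81)·0.57895 = 0.6173

0.6173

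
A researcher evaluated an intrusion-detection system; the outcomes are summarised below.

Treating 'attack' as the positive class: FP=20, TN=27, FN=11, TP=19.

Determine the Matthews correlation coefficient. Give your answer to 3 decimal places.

MCC = (TP·TN − FP·FN) / √((TP+FP)(TP+FN)(TN+FP)(TN+FN))
Numerator = 19·27 − 20·11 = 293
Denominator = √(39·30·47·38) = √2089620 = 1445.5518
MCC = 293 / 1445.5518 = 0.203

0.203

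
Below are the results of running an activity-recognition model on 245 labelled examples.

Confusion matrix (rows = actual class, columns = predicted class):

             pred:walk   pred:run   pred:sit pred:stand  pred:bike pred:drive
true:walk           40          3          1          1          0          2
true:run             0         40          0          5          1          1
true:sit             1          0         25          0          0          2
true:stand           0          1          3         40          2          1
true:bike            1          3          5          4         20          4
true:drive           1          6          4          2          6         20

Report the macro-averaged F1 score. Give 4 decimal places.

Per-class F1 score (2·TP/(2·TP+FP+FN)):
  walk: TP=40, FP=0+1+0+1+1=3, FN=3+1+1+0+2=7 → 80/90 = 0.88889
  run: TP=40, FP=3+0+1+3+6=13, FN=0+0+5+1+1=7 → 80/100 = 0.80000
  sit: TP=25, FP=1+0+3+5+4=13, FN=1+0+0+0+2=3 → 50/66 = 0.75758
  stand: TP=40, FP=1+5+0+4+2=12, FN=0+1+3+2+1=7 → 80/99 = 0.80808
  bike: TP=20, FP=0+1+0+2+6=9, FN=1+3+5+4+4=17 → 40/66 = 0.60606
  drive: TP=20, FP=2+1+2+1+4=10, FN=1+6+4+2+6=19 → 40/69 = 0.57971
Macro-F1 score = mean = (0.88889 + 0.80000 + 0.75758 + 0.80808 + 0.60606 + 0.57971) / 6 = 0.7401

0.7401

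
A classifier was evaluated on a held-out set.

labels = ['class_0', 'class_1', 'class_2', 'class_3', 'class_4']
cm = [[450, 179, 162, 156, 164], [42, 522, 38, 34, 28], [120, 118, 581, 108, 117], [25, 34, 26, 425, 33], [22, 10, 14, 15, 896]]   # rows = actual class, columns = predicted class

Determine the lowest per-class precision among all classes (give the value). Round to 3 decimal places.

Per-class precision (TP/(TP+FP)):
  class_0: TP=450, FP=42+120+25+22=209 → 450/659 = 0.6829
  class_1: TP=522, FP=179+118+34+10=341 → 522/863 = 0.6049
  class_2: TP=581, FP=162+38+26+14=240 → 581/821 = 0.7077
  class_3: TP=425, FP=156+34+108+15=313 → 425/738 = 0.5759
  class_4: TP=896, FP=164+28+117+33=342 → 896/1238 = 0.7237
Lowest is class 'class_3' with precision = 0.576.

0.576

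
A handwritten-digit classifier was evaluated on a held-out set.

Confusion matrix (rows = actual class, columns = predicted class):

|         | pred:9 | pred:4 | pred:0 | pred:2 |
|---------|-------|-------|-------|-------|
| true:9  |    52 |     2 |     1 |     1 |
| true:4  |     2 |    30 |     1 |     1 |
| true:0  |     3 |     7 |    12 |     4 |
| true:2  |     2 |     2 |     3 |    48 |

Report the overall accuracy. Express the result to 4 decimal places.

0.8304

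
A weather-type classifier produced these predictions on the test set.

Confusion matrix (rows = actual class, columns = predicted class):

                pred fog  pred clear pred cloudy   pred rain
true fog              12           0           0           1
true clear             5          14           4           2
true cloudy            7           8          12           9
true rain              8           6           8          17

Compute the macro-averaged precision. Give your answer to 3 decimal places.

Per-class precision (TP/(TP+FP)):
  fog: TP=12, FP=5+7+8=20 → 12/32 = 0.3750
  clear: TP=14, FP=0+8+6=14 → 14/28 = 0.5000
  cloudy: TP=12, FP=0+4+8=12 → 12/24 = 0.5000
  rain: TP=17, FP=1+2+9=12 → 17/29 = 0.5862
Macro-precision = mean = (0.3750 + 0.5000 + 0.5000 + 0.5862) / 4 = 0.490

0.490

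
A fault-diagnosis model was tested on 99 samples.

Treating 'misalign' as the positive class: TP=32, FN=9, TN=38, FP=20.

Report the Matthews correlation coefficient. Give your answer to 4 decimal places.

0.4297

MCC = (TP·TN − FP·FN) / √((TP+FP)(TP+FN)(TN+FP)(TN+FN))
Numerator = 32·38 − 20·9 = 1036
Denominator = √(52·41·58·47) = √5811832 = 2410.7741
MCC = 1036 / 2410.7741 = 0.4297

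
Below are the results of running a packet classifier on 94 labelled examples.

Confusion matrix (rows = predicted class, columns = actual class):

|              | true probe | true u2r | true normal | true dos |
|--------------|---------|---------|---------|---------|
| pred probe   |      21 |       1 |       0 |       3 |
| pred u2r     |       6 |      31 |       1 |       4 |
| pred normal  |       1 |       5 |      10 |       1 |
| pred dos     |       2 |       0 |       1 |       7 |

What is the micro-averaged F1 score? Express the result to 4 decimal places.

0.7340

Micro-averaging pools counts across classes: ΣTP=69, ΣFP=25, ΣFN=25.
Micro-F1 score = 2·TP/(2·TP+FP+FN) on pooled counts = 0.7340 (equals overall accuracy in single-label multiclass).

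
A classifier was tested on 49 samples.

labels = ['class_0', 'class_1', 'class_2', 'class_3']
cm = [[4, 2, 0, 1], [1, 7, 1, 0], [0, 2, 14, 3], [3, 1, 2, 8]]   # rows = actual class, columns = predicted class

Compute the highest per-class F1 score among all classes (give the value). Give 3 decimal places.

0.778

Per-class F1 score (2·TP/(2·TP+FP+FN)):
  class_0: TP=4, FP=1+0+3=4, FN=2+0+1=3 → 8/15 = 0.5333
  class_1: TP=7, FP=2+2+1=5, FN=1+1+0=2 → 14/21 = 0.6667
  class_2: TP=14, FP=0+1+2=3, FN=0+2+3=5 → 28/36 = 0.7778
  class_3: TP=8, FP=1+0+3=4, FN=3+1+2=6 → 16/26 = 0.6154
Highest is class 'class_2' with F1 score = 0.778.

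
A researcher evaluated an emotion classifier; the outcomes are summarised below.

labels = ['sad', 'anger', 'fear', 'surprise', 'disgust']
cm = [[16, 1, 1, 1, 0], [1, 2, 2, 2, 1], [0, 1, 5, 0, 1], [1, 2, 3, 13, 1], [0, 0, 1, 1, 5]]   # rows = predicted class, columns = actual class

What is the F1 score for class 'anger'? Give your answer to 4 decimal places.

Take TP from the diagonal, FP from the rest of the 'anger' prediction marginal, FN from the rest of the 'anger' actual marginal.
F1 score = 2·TP/(2·TP+FP+FN).
anger: TP=2, FP=1+2+2+1=6, FN=1+1+2+0=4 → 4/14 = 0.28571

0.2857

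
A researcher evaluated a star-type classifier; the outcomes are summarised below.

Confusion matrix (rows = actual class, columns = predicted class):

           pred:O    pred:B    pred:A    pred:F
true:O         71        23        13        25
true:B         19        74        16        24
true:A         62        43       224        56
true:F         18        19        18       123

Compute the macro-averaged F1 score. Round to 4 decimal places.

0.5665

Per-class F1 score (2·TP/(2·TP+FP+FN)):
  O: TP=71, FP=19+62+18=99, FN=23+13+25=61 → 142/302 = 0.47020
  B: TP=74, FP=23+43+19=85, FN=19+16+24=59 → 148/292 = 0.50685
  A: TP=224, FP=13+16+18=47, FN=62+43+56=161 → 448/656 = 0.68293
  F: TP=123, FP=25+24+56=105, FN=18+19+18=55 → 246/406 = 0.60591
Macro-F1 score = mean = (0.47020 + 0.50685 + 0.68293 + 0.60591) / 4 = 0.5665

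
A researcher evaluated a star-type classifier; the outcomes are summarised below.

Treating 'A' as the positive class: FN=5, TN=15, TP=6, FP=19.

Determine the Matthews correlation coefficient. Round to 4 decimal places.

MCC = (TP·TN − FP·FN) / √((TP+FP)(TP+FN)(TN+FP)(TN+FN))
Numerator = 6·15 − 19·5 = -5
Denominator = √(25·11·34·20) = √187000 = 432.4350
MCC = -5 / 432.4350 = -0.0116

-0.0116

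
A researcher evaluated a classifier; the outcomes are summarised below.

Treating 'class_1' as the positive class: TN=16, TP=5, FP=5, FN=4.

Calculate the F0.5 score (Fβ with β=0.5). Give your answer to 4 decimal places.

Fβ = (1+β²)·TP / ((1+β²)·TP + β²·FN + FP), with β²=1/4
= 1.25·5 / (1.25·5 + 0.25·4 + 5) = 0.5102

0.5102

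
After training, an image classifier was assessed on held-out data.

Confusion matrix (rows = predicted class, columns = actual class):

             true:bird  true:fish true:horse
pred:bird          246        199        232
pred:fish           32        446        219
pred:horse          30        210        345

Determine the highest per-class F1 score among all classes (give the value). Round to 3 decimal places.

0.575

Per-class F1 score (2·TP/(2·TP+FP+FN)):
  bird: TP=246, FP=199+232=431, FN=32+30=62 → 492/985 = 0.4995
  fish: TP=446, FP=32+219=251, FN=199+210=409 → 892/1552 = 0.5747
  horse: TP=345, FP=30+210=240, FN=232+219=451 → 690/1381 = 0.4996
Highest is class 'fish' with F1 score = 0.575.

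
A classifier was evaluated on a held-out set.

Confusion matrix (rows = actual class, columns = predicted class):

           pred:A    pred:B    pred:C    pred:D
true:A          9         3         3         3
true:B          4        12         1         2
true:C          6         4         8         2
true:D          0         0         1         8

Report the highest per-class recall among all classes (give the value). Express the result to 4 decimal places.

0.8889

Per-class recall (TP/(TP+FN)):
  A: TP=9, FN=3+3+3=9 → 9/18 = 0.50000
  B: TP=12, FN=4+1+2=7 → 12/19 = 0.63158
  C: TP=8, FN=6+4+2=12 → 8/20 = 0.40000
  D: TP=8, FN=0+0+1=1 → 8/9 = 0.88889
Highest is class 'D' with recall = 0.8889.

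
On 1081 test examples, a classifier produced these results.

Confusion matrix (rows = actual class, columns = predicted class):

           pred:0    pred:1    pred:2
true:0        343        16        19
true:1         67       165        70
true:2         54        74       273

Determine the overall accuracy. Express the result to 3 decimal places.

Accuracy = trace / total = (343+165+273=781) / 1081 = 781/1081 = 0.722

0.722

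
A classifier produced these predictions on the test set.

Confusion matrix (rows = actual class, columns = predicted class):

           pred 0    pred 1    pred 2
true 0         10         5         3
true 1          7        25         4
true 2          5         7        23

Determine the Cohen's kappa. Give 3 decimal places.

0.464

Observed agreement pₒ = trace/N = 58/89 = 0.6517
Expected agreement pₑ = Σ (rowᵢ·colᵢ)/N² = (18·22 + 36·37 + 35·30)/89² = 0.3507
κ = (pₒ − pₑ)/(1 − pₑ) = (0.6517 − 0.3507)/(1 − 0.3507) = 0.464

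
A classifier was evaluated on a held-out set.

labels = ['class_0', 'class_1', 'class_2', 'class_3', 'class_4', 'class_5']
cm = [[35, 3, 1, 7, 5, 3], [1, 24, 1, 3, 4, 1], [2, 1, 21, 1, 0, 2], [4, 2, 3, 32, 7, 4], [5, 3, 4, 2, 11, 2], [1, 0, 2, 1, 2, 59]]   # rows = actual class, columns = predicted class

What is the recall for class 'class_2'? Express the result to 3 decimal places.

0.778

One-vs-rest for 'class_2': TP = diagonal; FP = other classes predicted 'class_2'; FN = 'class_2' predicted as other.
recall = TP/(TP+FN).
class_2: TP=21, FN=2+1+1+0+2=6 → 21/27 = 0.7778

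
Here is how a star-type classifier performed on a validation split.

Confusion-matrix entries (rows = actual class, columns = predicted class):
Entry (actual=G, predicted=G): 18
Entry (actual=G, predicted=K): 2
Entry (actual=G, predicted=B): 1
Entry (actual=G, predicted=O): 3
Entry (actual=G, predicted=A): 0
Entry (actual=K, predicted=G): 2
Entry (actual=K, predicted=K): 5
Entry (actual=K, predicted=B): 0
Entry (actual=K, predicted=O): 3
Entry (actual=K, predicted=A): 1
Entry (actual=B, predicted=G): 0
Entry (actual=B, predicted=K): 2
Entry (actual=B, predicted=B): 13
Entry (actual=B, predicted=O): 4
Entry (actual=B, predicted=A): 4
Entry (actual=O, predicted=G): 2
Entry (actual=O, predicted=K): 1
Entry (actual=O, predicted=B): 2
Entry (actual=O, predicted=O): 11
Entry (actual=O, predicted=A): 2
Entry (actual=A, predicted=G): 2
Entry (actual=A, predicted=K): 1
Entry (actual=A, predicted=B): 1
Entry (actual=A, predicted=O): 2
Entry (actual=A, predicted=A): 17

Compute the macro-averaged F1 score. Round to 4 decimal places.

0.6229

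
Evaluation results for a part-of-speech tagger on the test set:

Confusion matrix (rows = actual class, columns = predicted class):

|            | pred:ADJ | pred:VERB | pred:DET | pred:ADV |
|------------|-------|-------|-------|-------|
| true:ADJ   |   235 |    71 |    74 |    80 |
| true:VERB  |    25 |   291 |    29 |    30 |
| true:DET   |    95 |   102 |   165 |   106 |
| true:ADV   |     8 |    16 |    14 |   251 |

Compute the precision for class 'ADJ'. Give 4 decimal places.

0.6474

Take TP from the diagonal, FP from the rest of the 'ADJ' prediction marginal, FN from the rest of the 'ADJ' actual marginal.
precision = TP/(TP+FP).
ADJ: TP=235, FP=25+95+8=128 → 235/363 = 0.64738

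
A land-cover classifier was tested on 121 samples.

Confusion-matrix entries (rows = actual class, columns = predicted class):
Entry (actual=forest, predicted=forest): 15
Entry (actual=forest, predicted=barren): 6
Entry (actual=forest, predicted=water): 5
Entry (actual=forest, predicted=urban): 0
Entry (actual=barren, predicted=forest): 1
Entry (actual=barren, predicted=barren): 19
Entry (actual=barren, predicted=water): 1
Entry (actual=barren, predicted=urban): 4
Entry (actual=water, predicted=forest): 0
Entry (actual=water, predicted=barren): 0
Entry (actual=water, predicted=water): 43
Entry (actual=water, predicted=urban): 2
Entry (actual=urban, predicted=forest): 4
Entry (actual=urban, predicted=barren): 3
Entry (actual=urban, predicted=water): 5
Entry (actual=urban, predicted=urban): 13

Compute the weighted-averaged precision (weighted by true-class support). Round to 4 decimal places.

0.7389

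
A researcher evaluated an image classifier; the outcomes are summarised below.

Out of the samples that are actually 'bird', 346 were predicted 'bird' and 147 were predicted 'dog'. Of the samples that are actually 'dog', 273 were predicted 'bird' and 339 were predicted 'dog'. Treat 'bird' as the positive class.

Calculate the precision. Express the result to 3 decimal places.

0.559

Precision = TP/(TP+FP) = 346/(346+273) = 346/619 = 0.559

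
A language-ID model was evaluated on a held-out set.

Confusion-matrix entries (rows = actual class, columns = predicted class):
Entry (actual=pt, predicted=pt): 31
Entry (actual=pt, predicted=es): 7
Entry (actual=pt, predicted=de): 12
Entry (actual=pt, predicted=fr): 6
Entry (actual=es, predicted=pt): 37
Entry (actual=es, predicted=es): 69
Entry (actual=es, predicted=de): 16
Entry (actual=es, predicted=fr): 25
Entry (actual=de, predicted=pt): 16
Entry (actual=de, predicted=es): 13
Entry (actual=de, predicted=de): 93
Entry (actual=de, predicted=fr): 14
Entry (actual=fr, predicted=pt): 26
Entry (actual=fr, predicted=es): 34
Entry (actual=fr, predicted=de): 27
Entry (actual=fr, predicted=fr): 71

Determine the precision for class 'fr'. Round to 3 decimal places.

precision = TP/(TP+FP).
fr: TP=71, FP=6+25+14=45 → 71/116 = 0.6121

0.612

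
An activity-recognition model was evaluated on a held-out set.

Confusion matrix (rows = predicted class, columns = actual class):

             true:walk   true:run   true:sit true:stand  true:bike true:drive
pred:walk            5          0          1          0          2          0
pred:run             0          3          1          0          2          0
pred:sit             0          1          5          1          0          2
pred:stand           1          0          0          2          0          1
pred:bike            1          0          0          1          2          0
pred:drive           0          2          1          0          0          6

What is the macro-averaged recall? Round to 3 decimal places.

0.557

Per-class recall (TP/(TP+FN)):
  walk: TP=5, FN=0+0+1+1+0=2 → 5/7 = 0.7143
  run: TP=3, FN=0+1+0+0+2=3 → 3/6 = 0.5000
  sit: TP=5, FN=1+1+0+0+1=3 → 5/8 = 0.6250
  stand: TP=2, FN=0+0+1+1+0=2 → 2/4 = 0.5000
  bike: TP=2, FN=2+2+0+0+0=4 → 2/6 = 0.3333
  drive: TP=6, FN=0+0+2+1+0=3 → 6/9 = 0.6667
Macro-recall = mean = (0.7143 + 0.5000 + 0.6250 + 0.5000 + 0.3333 + 0.6667) / 6 = 0.557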